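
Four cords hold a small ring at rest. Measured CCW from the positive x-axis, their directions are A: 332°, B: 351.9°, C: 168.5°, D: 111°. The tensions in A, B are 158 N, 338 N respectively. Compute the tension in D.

T_D ≈ 29.4 N

Resolve: ΣF_x = 158 cos 332° + 338 cos 351.9° + T_C cos 168.5° + T_D cos 111° = 0.
        ΣF_y = 158 sin 332° + 338 sin 351.9° + T_C sin 168.5° + T_D sin 111° = 0.
The known terms sum to (474.1, -121.8) N, so -0.9799 T_C − 0.3584 T_D = -474.1 and 0.1994 T_C + 0.9336 T_D = 121.8.
Solving simultaneously: T_C = 473.1 N, T_D = 29.44 N.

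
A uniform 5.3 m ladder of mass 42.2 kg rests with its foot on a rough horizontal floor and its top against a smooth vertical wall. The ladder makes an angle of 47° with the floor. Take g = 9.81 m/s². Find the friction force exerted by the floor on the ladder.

f ≈ 193 N

Torques about the foot: N_wall · 5.3 sin 47° = 42.2×9.81×2.65 cos 47° → N_wall = 193.02 N.
ΣF_x = 0: f_floor = N_wall = 193.02 N.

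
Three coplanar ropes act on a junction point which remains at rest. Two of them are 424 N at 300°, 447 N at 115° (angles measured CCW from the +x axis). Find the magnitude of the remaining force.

F ≈ 44.4 N

Sum the known components: ΣF_x = 23.09 N, ΣF_y = 37.92 N.
For equilibrium the remaining force must supply (−ΣF_x, −ΣF_y) = (-23.09, -37.92) N.
Magnitude = √((-23.09)² + (-37.92)²) = 44.4 N; direction = atan2(-37.92, -23.09) = 238.7°.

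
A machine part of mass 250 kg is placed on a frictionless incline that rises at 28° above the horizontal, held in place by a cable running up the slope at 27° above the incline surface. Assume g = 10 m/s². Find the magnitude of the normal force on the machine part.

N ≈ 1610 N

Take axes along and perpendicular to the incline. Weight components: W sin 28° = 1174 N down-slope, W cos 28° = 2207 N into the surface.
Along incline: T cos 27° = W sin 28° → T = 1317 N.
Perpendicular: N = W cos 28° − T sin 27° = 1609 N.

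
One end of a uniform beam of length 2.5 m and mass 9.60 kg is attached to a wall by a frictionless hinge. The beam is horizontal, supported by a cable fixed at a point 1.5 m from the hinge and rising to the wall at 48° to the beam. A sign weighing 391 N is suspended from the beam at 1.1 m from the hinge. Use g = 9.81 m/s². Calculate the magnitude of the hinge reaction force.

|H| ≈ 350 N

Take torques about the hinge: T sin 48° · 1.5 = 9.60×9.81×1.25 + 391×1.1 = 547.82 N·m.
So T = 547.82 / (0.7431 × 1.5) = 491.44 N.
ΣF_x = 0: H_x = T cos 48° = 328.84 N.
ΣF_y = 0: H_y = (9.60×9.81 + 391) − T sin 48° = 485.18 − 365.21 = 119.96 N.
|H| = √(H_x² + H_y²) = √((328.84)² + (119.96)²) = 350.04 N.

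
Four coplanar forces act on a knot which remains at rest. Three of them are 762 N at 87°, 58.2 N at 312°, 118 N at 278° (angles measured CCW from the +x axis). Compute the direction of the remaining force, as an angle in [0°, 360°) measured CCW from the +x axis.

θ ≈ 261°

Sum the known components: ΣF_x = 95.25 N, ΣF_y = 600.9 N.
For equilibrium the remaining force must supply (−ΣF_x, −ΣF_y) = (-95.25, -600.9) N.
Magnitude = √((-95.25)² + (-600.9)²) = 608.4 N; direction = atan2(-600.9, -95.25) = 261.0°.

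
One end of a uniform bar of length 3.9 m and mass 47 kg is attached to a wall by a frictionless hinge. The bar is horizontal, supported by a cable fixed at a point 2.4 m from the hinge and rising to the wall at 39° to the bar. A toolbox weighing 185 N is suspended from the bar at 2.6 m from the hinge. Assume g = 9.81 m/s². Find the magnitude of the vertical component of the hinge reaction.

|H_y| ≈ 71 N

Take torques about the hinge: T sin 39° · 2.4 = 47×9.81×1.95 + 185×2.6 = 1380.1 N·m.
So T = 1380.1 / (0.6293 × 2.4) = 913.74 N.
ΣF_y = 0: H_y = (47×9.81 + 185) − T sin 39° = 646.07 − 575.04 = 71.034 N.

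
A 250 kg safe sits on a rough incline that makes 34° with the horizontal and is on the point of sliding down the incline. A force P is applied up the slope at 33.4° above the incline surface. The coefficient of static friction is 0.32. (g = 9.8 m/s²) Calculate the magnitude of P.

On the verge of sliding down the incline, friction equals μN and acts up the slope.
Perpendicular: N + P sin 33.4° = W cos 34° = 2031 N.
Along incline: P cos 33.4° + μN = W sin 34° with W sin 34° = 1370 N.
Solving the pair for P and N: P = 1093 N, N = 1429 N (and f = μN = 457.4 N).

P ≈ 1090 N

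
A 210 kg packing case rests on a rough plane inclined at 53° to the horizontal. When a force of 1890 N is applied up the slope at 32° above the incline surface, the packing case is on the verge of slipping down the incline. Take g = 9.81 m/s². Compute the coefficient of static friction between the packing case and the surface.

On the verge of sliding down the incline, friction is at its maximum μN and acts up the slope.
Perpendicular to incline: N = W cos 53° − P sin 32° = 1240 − 1002 = 238.3 N.
Along incline: P cos 32° + μN = W sin 53° → μ = (W sin 53° − P cos 32°) / N = 0.1782.

μ ≈ 0.178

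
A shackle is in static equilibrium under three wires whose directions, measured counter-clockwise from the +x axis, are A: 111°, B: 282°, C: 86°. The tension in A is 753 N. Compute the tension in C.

Resolve: ΣF_x = 753 cos 111° + T_B cos 282° + T_C cos 86° = 0.
        ΣF_y = 753 sin 111° + T_B sin 282° + T_C sin 86° = 0.
The known terms sum to (-269.9, 703) N, so 0.2079 T_B + 0.0698 T_C = 269.9 and -0.9781 T_B + 0.9976 T_C = -703.
Solving simultaneously: T_B = 1155 N, T_C = 427.4 N.

T_C ≈ 427 N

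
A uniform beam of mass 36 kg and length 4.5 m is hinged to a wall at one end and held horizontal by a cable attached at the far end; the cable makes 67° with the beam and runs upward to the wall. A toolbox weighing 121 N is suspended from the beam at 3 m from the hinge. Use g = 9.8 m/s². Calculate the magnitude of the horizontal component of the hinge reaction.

H_x ≈ 109 N

Take torques about the hinge: T sin 67° · 4.5 = 36×9.8×2.25 + 121×3 = 1156.8 N·m.
So T = 1156.8 / (0.9205 × 4.5) = 279.27 N.
ΣF_x = 0: H_x = T cos 67° = 109.12 N.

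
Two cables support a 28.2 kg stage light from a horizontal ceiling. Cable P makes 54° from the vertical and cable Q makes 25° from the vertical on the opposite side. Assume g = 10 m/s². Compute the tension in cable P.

Angles from the horizontal: cable P is 90° − 54° = 36°, cable Q is 90° − 25° = 65°.
Weight W = 28.2 × 10 = 282 N acts straight down.
Horizontal: T_P cos 36° = T_Q cos 65°  →  T_Q = 1.914 T_P.
Vertical: T_P sin 36° + T_Q sin 65° = 282.
Substituting the horizontal relation into the vertical equation gives 2.323 T_P = 282, so T_P = 121.4 N.

T_P ≈ 121 N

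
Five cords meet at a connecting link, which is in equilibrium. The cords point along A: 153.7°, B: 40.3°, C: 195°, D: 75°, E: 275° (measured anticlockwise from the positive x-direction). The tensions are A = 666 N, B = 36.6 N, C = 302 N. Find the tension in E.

T_E ≈ 2610 N

Resolve: ΣF_x = 666 cos 153.7° + 36.6 cos 40.3° + 302 cos 195° + T_D cos 75° + T_E cos 275° = 0.
        ΣF_y = 666 sin 153.7° + 36.6 sin 40.3° + 302 sin 195° + T_D sin 75° + T_E sin 275° = 0.
The known terms sum to (-860.9, 240.6) N, so 0.2588 T_D + 0.0872 T_E = 860.9 and 0.9659 T_D − 0.9962 T_E = -240.6.
Solving simultaneously: T_D = 2446 N, T_E = 2613 N.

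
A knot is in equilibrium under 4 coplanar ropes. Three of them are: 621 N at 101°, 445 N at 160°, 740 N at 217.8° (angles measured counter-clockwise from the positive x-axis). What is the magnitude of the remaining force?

F ≈ 1160 N

Sum the known components: ΣF_x = -1121 N, ΣF_y = 308.2 N.
For equilibrium the remaining force must supply (−ΣF_x, −ΣF_y) = (1121, -308.2) N.
Magnitude = √((1121)² + (-308.2)²) = 1163 N; direction = atan2(-308.2, 1121) = 344.6°.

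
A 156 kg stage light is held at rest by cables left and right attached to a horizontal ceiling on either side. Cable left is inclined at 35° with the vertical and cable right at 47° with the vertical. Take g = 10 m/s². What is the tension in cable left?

Angles from the horizontal: cable left is 90° − 35° = 55°, cable right is 90° − 47° = 43°.
Weight W = 156 × 10 = 1560 N acts straight down.
Horizontal: T_left cos 55° = T_right cos 43°  →  T_right = 0.7843 T_left.
Vertical: T_left sin 55° + T_right sin 43° = 1560.
Substituting the horizontal relation into the vertical equation gives 1.354 T_left = 1560, so T_left = 1152 N.

T_left ≈ 1150 N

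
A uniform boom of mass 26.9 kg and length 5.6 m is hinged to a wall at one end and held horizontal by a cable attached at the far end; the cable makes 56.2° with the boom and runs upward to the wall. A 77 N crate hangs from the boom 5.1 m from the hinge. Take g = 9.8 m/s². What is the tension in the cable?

Take torques about the hinge: T sin 56.2° · 5.6 = 26.9×9.8×2.8 + 77×5.1 = 1130.8 N·m.
So T = 1130.8 / (0.8310 × 5.6) = 243.01 N.

T ≈ 243 N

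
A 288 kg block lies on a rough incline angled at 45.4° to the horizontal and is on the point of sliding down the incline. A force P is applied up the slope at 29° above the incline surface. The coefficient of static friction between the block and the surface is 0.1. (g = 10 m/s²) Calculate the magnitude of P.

On the verge of sliding down the incline, friction equals μN and acts up the slope.
Perpendicular: N + P sin 29° = W cos 45.4° = 2022 N.
Along incline: P cos 29° + μN = W sin 45.4° with W sin 45.4° = 2051 N.
Solving the pair for P and N: P = 2237 N, N = 937.5 N (and f = μN = 93.75 N).

P ≈ 2240 N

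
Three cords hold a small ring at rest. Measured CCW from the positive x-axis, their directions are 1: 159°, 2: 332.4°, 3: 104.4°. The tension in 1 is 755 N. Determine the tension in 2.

Resolve: ΣF_x = 755 cos 159° + T_2 cos 332.4° + T_3 cos 104.4° = 0.
        ΣF_y = 755 sin 159° + T_2 sin 332.4° + T_3 sin 104.4° = 0.
The known terms sum to (-704.9, 270.6) N, so 0.8862 T_2 − 0.2487 T_3 = 704.9 and -0.4633 T_2 + 0.9686 T_3 = -270.6.
Solving simultaneously: T_2 = 828.1 N, T_3 = 116.8 N.

T_2 ≈ 828 N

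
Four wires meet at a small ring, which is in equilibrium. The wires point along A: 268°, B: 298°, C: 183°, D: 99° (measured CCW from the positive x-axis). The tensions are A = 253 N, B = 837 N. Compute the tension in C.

T_C ≈ 225 N

Resolve: ΣF_x = 253 cos 268° + 837 cos 298° + T_C cos 183° + T_D cos 99° = 0.
        ΣF_y = 253 sin 268° + 837 sin 298° + T_C sin 183° + T_D sin 99° = 0.
The known terms sum to (384.1, -991.9) N, so -0.9986 T_C − 0.1564 T_D = -384.1 and -0.0523 T_C + 0.9877 T_D = 991.9.
Solving simultaneously: T_C = 225.5 N, T_D = 1016 N.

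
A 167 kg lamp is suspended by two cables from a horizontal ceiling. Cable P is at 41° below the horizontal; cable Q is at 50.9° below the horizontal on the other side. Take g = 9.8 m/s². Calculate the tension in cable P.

Weight W = 167 × 9.8 = 1637 N acts straight down.
Horizontal: T_P cos 41° = T_Q cos 50.9°  →  T_Q = 1.197 T_P.
Vertical: T_P sin 41° + T_Q sin 50.9° = 1637.
Substituting the horizontal relation into the vertical equation gives 1.585 T_P = 1637, so T_P = 1033 N.

T_P ≈ 1030 N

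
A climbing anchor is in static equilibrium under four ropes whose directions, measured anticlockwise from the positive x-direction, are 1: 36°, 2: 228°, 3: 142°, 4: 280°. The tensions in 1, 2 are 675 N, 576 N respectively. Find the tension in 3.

T_3 ≈ 228 N

Resolve: ΣF_x = 675 cos 36° + 576 cos 228° + T_3 cos 142° + T_4 cos 280° = 0.
        ΣF_y = 675 sin 36° + 576 sin 228° + T_3 sin 142° + T_4 sin 280° = 0.
The known terms sum to (160.7, -31.3) N, so -0.7880 T_3 + 0.1736 T_4 = -160.7 and 0.6157 T_3 − 0.9848 T_4 = 31.3.
Solving simultaneously: T_3 = 228.3 N, T_4 = 111 N.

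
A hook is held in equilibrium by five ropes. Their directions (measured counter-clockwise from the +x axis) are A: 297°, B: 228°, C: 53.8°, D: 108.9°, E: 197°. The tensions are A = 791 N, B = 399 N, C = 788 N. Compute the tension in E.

T_E ≈ 409 N

Resolve: ΣF_x = 791 cos 297° + 399 cos 228° + 788 cos 53.8° + T_D cos 108.9° + T_E cos 197° = 0.
        ΣF_y = 791 sin 297° + 399 sin 228° + 788 sin 53.8° + T_D sin 108.9° + T_E sin 197° = 0.
The known terms sum to (557.5, -365.4) N, so -0.3239 T_D − 0.9563 T_E = -557.5 and 0.9461 T_D − 0.2924 T_E = 365.4.
Solving simultaneously: T_D = 512.7 N, T_E = 409.3 N.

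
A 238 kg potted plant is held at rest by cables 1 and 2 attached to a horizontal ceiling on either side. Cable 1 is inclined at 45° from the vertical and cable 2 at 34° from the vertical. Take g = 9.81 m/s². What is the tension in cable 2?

T_2 ≈ 1680 N

Angles from the horizontal: cable 1 is 90° − 45° = 45°, cable 2 is 90° − 34° = 56°.
Weight W = 238 × 9.81 = 2335 N acts straight down.
Horizontal: T_1 cos 45° = T_2 cos 56°  →  T_1 = 0.7908 T_2.
Vertical: T_1 sin 45° + T_2 sin 56° = 2335.
Substituting the horizontal relation into the vertical equation gives 1.388 T_2 = 2335, so T_2 = 1682 N.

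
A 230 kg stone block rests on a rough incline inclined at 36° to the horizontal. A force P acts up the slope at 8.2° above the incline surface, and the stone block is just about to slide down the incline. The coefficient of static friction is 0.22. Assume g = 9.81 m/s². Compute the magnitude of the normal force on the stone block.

On the verge of sliding down the incline, friction equals μN and acts up the slope.
Perpendicular: N + P sin 8.2° = W cos 36° = 1825 N.
Along incline: P cos 8.2° + μN = W sin 36° with W sin 36° = 1326 N.
Solving the pair for P and N: P = 964.8 N, N = 1688 N (and f = μN = 371.3 N).

N ≈ 1690 N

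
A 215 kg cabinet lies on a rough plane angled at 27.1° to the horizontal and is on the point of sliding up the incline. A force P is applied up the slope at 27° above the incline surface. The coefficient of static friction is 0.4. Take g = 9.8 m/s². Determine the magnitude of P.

P ≈ 1590 N

On the verge of sliding up the incline, friction equals μN and acts down the slope.
Perpendicular: N + P sin 27° = W cos 27.1° = 1876 N.
Along incline: P cos 27° = W sin 27.1° + μN  with W sin 27.1° = 959.8 N.
Solving the pair for P and N: P = 1594 N, N = 1152 N (and f = μN = 460.7 N).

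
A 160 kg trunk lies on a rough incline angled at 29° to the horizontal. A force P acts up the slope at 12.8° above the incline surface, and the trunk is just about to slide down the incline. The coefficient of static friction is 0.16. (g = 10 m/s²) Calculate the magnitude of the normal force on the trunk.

On the verge of sliding down the incline, friction equals μN and acts up the slope.
Perpendicular: N + P sin 12.8° = W cos 29° = 1399 N.
Along incline: P cos 12.8° + μN = W sin 29° with W sin 29° = 775.7 N.
Solving the pair for P and N: P = 587.2 N, N = 1269 N (and f = μN = 203.1 N).

N ≈ 1270 N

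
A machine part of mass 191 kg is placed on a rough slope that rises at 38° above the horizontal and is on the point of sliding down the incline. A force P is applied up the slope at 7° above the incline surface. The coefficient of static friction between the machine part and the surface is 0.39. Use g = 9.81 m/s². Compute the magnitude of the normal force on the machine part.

On the verge of sliding down the incline, friction equals μN and acts up the slope.
Perpendicular: N + P sin 7° = W cos 38° = 1477 N.
Along incline: P cos 7° + μN = W sin 38° with W sin 38° = 1154 N.
Solving the pair for P and N: P = 611.3 N, N = 1402 N (and f = μN = 546.8 N).

N ≈ 1400 N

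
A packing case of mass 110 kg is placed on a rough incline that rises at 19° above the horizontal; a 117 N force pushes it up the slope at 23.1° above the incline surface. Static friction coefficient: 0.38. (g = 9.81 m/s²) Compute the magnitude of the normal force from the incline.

Axes along / perpendicular to the incline. W sin 19° = 351.3 N down-slope; W cos 19° = 1020 N into the surface.
Perpendicular: N = W cos 19° − P sin 23.1° = 1020 − 45.9 = 974.4 N.
Along incline: P cos 23.1° + f = W sin 19° (friction acts up-slope) → f = 351.3 − 107.6 = 243.7 N.
|f| = 243.7 N ≤ μN = 370.3 N, so the packing case is indeed static.

N ≈ 974 N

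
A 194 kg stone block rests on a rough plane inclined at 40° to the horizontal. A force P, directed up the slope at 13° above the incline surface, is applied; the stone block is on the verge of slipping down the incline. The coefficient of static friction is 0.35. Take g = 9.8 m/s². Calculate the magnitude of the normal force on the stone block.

On the verge of sliding down the incline, friction equals μN and acts up the slope.
Perpendicular: N + P sin 13° = W cos 40° = 1456 N.
Along incline: P cos 13° + μN = W sin 40° with W sin 40° = 1222 N.
Solving the pair for P and N: P = 795.3 N, N = 1277 N (and f = μN = 447.1 N).

N ≈ 1280 N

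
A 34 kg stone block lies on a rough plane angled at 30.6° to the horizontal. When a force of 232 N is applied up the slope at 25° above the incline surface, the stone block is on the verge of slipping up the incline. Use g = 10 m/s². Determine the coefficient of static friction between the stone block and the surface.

On the verge of sliding up the incline, friction is at its maximum μN and acts down the slope.
Perpendicular to incline: N = W cos 30.6° − P sin 25° = 292.7 − 98.05 = 194.6 N.
Along incline: P cos 25° − μN = W sin 30.6° → μ = −(W sin 30.6° − P cos 25°) / N = 0.1911.

μ ≈ 0.191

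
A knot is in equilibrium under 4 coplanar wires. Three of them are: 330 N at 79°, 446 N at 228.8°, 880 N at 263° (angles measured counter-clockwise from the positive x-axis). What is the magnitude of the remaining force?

F ≈ 947 N

Sum the known components: ΣF_x = -338.1 N, ΣF_y = -885.1 N.
For equilibrium the remaining force must supply (−ΣF_x, −ΣF_y) = (338.1, 885.1) N.
Magnitude = √((338.1)² + (885.1)²) = 947.4 N; direction = atan2(885.1, 338.1) = 69.1°.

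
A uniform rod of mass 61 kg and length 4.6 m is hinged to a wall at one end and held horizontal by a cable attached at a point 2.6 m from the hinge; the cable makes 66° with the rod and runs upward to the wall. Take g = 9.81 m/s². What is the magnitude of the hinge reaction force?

Take torques about the hinge: T sin 66° · 2.6 = 61×9.81×2.3 = 1376.3 N·m.
So T = 1376.3 / (0.9135 × 2.6) = 579.46 N.
ΣF_x = 0: H_x = T cos 66° = 235.69 N.
ΣF_y = 0: H_y = (61×9.81) − T sin 66° = 598.41 − 529.36 = 69.047 N.
|H| = √(H_x² + H_y²) = √((235.69)² + (69.047)²) = 245.59 N.

|H| ≈ 246 N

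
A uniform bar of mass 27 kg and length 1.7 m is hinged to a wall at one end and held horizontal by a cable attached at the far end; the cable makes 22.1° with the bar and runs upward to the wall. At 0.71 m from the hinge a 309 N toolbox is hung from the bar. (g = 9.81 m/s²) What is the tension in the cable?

T ≈ 695 N

Take torques about the hinge: T sin 22.1° · 1.7 = 27×9.81×0.85 + 309×0.71 = 444.53 N·m.
So T = 444.53 / (0.3762 × 1.7) = 695.03 N.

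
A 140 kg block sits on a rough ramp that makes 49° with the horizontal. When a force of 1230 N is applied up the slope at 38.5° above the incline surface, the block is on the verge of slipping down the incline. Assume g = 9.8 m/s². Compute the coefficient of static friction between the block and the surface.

On the verge of sliding down the incline, friction is at its maximum μN and acts up the slope.
Perpendicular to incline: N = W cos 49° − P sin 38.5° = 900.1 − 765.7 = 134.4 N.
Along incline: P cos 38.5° + μN = W sin 49° → μ = (W sin 49° − P cos 38.5°) / N = 0.542.

μ ≈ 0.542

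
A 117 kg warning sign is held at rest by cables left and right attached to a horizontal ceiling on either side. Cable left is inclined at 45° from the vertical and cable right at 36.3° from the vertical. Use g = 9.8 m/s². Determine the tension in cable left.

Angles from the horizontal: cable left is 90° − 45° = 45°, cable right is 90° − 36.3° = 53.7°.
Weight W = 117 × 9.8 = 1147 N acts straight down.
Horizontal: T_left cos 45° = T_right cos 53.7°  →  T_right = 1.194 T_left.
Vertical: T_left sin 45° + T_right sin 53.7° = 1147.
Substituting the horizontal relation into the vertical equation gives 1.67 T_left = 1147, so T_left = 686.7 N.

T_left ≈ 687 N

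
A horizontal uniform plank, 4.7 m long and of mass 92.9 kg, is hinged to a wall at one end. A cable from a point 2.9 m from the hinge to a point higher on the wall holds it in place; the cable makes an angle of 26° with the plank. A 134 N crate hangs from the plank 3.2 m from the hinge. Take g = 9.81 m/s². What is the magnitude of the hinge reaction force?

|H| ≈ 1820 N

Take torques about the hinge: T sin 26° · 2.9 = 92.9×9.81×2.35 + 134×3.2 = 2570.5 N·m.
So T = 2570.5 / (0.4384 × 2.9) = 2022 N.
ΣF_x = 0: H_x = T cos 26° = 1817.3 N.
ΣF_y = 0: H_y = (92.9×9.81 + 134) − T sin 26° = 1045.3 − 886.37 = 158.98 N.
|H| = √(H_x² + H_y²) = √((1817.3)² + (158.98)²) = 1824.3 N.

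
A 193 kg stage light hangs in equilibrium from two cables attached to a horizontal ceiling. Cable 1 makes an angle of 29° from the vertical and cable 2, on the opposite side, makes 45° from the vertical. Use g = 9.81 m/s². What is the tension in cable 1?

T_1 ≈ 1390 N

Angles from the horizontal: cable 1 is 90° − 29° = 61°, cable 2 is 90° − 45° = 45°.
Weight W = 193 × 9.81 = 1893 N acts straight down.
Horizontal: T_1 cos 61° = T_2 cos 45°  →  T_2 = 0.6856 T_1.
Vertical: T_1 sin 61° + T_2 sin 45° = 1893.
Substituting the horizontal relation into the vertical equation gives 1.359 T_1 = 1893, so T_1 = 1393 N.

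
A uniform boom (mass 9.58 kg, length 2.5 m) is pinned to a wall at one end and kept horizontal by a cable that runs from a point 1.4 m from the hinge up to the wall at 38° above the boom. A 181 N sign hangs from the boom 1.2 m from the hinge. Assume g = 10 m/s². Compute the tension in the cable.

T ≈ 391 N

Take torques about the hinge: T sin 38° · 1.4 = 9.58×10×1.25 + 181×1.2 = 336.95 N·m.
So T = 336.95 / (0.6157 × 1.4) = 390.93 N.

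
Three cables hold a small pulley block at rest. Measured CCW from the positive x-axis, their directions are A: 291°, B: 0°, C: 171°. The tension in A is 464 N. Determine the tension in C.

Resolve: ΣF_x = 464 cos 291° + T_B cos 0° + T_C cos 171° = 0.
        ΣF_y = 464 sin 291° + T_B sin 0° + T_C sin 171° = 0.
The known terms sum to (166.3, -433.2) N, so 1.0000 T_B − 0.9877 T_C = -166.3 and 0.0000 T_B + 0.1564 T_C = 433.2.
Solving simultaneously: T_B = 2569 N, T_C = 2769 N.

T_C ≈ 2770 N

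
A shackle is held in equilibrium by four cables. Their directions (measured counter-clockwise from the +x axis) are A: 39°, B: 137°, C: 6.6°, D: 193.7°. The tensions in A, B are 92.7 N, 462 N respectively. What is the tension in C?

T_C ≈ 3440 N

Resolve: ΣF_x = 92.7 cos 39° + 462 cos 137° + T_C cos 6.6° + T_D cos 193.7° = 0.
        ΣF_y = 92.7 sin 39° + 462 sin 137° + T_C sin 6.6° + T_D sin 193.7° = 0.
The known terms sum to (-265.8, 373.4) N, so 0.9934 T_C − 0.9715 T_D = 265.8 and 0.1149 T_C − 0.2368 T_D = -373.4.
Solving simultaneously: T_C = 3445 N, T_D = 3248 N.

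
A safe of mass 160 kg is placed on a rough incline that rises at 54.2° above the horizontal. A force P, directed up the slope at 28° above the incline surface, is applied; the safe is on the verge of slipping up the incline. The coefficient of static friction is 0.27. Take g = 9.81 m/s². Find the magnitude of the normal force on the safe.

N ≈ 211 N

On the verge of sliding up the incline, friction equals μN and acts down the slope.
Perpendicular: N + P sin 28° = W cos 54.2° = 918.1 N.
Along incline: P cos 28° = W sin 54.2° + μN  with W sin 54.2° = 1273 N.
Solving the pair for P and N: P = 1506 N, N = 211 N (and f = μN = 56.96 N).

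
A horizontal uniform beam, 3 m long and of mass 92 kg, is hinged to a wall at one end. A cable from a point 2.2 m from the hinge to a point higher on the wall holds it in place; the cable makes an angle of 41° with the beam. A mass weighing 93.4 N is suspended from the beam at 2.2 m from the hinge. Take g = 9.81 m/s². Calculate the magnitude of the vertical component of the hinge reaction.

Take torques about the hinge: T sin 41° · 2.2 = 92×9.81×1.5 + 93.4×2.2 = 1559.3 N·m.
So T = 1559.3 / (0.6561 × 2.2) = 1080.3 N.
ΣF_y = 0: H_y = (92×9.81 + 93.4) − T sin 41° = 995.92 − 708.75 = 287.17 N.

|H_y| ≈ 287 N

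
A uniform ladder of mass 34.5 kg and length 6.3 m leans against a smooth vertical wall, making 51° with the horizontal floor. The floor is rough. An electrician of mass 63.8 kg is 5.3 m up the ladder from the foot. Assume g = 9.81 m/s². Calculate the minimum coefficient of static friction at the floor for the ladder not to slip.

ΣF_y = 0: N_floor = 34.5×9.81 + 63.8×9.81 = 964.32 N.
Torques about the foot: N_wall · 6.3 sin 51° = 34.5×9.81×3.15 cos 51° + 63.8×9.81×5.3 cos 51° → N_wall = 563.41 N.
ΣF_x = 0: f_floor = N_wall = 563.41 N.
μ_min = f_floor / N_floor = 563.41 / 964.32 = 0.5843.

μ_min ≈ 0.584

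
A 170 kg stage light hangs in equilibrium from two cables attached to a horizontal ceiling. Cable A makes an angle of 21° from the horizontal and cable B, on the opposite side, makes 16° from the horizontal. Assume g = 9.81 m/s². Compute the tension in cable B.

T_B ≈ 2590 N

Weight W = 170 × 9.81 = 1668 N acts straight down.
Horizontal: T_A cos 21° = T_B cos 16°  →  T_A = 1.03 T_B.
Vertical: T_A sin 21° + T_B sin 16° = 1668.
Substituting the horizontal relation into the vertical equation gives 0.6446 T_B = 1668, so T_B = 2587 N.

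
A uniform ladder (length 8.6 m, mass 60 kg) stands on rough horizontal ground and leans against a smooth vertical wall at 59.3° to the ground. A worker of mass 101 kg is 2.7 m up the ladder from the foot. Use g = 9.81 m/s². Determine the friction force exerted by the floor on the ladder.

Torques about the foot: N_wall · 8.6 sin 59.3° = 60×9.81×4.3 cos 59.3° + 101×9.81×2.7 cos 59.3° → N_wall = 359.44 N.
ΣF_x = 0: f_floor = N_wall = 359.44 N.

f ≈ 359 N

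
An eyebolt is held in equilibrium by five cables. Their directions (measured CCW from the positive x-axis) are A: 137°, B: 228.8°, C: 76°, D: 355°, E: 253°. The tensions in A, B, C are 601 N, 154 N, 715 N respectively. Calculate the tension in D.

T_D ≈ 655 N

Resolve: ΣF_x = 601 cos 137° + 154 cos 228.8° + 715 cos 76° + T_D cos 355° + T_E cos 253° = 0.
        ΣF_y = 601 sin 137° + 154 sin 228.8° + 715 sin 76° + T_D sin 355° + T_E sin 253° = 0.
The known terms sum to (-368, 987.8) N, so 0.9962 T_D − 0.2924 T_E = 368 and -0.0872 T_D − 0.9563 T_E = -987.8.
Solving simultaneously: T_D = 655 N, T_E = 973.2 N.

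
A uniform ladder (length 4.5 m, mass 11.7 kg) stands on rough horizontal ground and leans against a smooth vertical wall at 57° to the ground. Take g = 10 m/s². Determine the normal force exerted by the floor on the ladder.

N_floor ≈ 117 N

ΣF_y = 0: N_floor = 11.7×10 = 117 N.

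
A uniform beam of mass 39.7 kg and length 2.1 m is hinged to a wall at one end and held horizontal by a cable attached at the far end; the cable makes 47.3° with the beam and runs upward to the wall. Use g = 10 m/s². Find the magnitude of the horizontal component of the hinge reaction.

H_x ≈ 183 N

Take torques about the hinge: T sin 47.3° · 2.1 = 39.7×10×1.05 = 416.85 N·m.
So T = 416.85 / (0.7349 × 2.1) = 270.1 N.
ΣF_x = 0: H_x = T cos 47.3° = 183.17 N.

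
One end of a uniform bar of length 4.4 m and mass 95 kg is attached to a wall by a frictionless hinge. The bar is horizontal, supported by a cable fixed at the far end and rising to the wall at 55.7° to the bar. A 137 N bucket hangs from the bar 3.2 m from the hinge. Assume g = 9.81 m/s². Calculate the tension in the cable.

Take torques about the hinge: T sin 55.7° · 4.4 = 95×9.81×2.2 + 137×3.2 = 2488.7 N·m.
So T = 2488.7 / (0.8261 × 4.4) = 684.68 N.

T ≈ 685 N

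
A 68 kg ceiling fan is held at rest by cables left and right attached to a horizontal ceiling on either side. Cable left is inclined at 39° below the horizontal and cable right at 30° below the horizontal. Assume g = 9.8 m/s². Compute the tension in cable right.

T_right ≈ 555 N

Weight W = 68 × 9.8 = 666.4 N acts straight down.
Horizontal: T_left cos 39° = T_right cos 30°  →  T_left = 1.114 T_right.
Vertical: T_left sin 39° + T_right sin 30° = 666.4.
Substituting the horizontal relation into the vertical equation gives 1.201 T_right = 666.4, so T_right = 554.7 N.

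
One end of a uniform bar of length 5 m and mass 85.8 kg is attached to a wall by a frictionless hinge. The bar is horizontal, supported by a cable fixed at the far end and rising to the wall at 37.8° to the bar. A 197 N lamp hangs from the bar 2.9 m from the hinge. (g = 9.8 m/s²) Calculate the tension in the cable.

Take torques about the hinge: T sin 37.8° · 5 = 85.8×9.8×2.5 + 197×2.9 = 2673.4 N·m.
So T = 2673.4 / (0.6129 × 5) = 872.37 N.

T ≈ 872 N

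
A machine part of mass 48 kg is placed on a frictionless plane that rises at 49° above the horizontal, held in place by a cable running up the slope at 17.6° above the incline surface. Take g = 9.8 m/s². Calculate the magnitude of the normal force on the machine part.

Take axes along and perpendicular to the incline. Weight components: W sin 49° = 355 N down-slope, W cos 49° = 308.6 N into the surface.
Along incline: T cos 17.6° = W sin 49° → T = 372.4 N.
Perpendicular: N = W cos 49° − T sin 17.6° = 196 N.

N ≈ 196 N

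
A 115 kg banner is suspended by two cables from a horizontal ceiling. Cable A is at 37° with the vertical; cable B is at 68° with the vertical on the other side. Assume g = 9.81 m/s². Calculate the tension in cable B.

Angles from the horizontal: cable A is 90° − 37° = 53°, cable B is 90° − 68° = 22°.
Weight W = 115 × 9.81 = 1128 N acts straight down.
Horizontal: T_A cos 53° = T_B cos 22°  →  T_A = 1.541 T_B.
Vertical: T_A sin 53° + T_B sin 22° = 1128.
Substituting the horizontal relation into the vertical equation gives 1.605 T_B = 1128, so T_B = 702.9 N.

T_B ≈ 703 N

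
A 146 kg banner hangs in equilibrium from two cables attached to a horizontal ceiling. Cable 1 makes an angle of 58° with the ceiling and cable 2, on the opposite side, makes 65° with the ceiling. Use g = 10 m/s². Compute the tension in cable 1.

Weight W = 146 × 10 = 1460 N acts straight down.
Horizontal: T_1 cos 58° = T_2 cos 65°  →  T_2 = 1.254 T_1.
Vertical: T_1 sin 58° + T_2 sin 65° = 1460.
Substituting the horizontal relation into the vertical equation gives 1.984 T_1 = 1460, so T_1 = 735.7 N.

T_1 ≈ 736 N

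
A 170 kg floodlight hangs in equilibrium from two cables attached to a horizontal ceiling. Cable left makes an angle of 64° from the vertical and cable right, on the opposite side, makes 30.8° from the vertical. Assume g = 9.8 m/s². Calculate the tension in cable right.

T_right ≈ 1500 N

Angles from the horizontal: cable left is 90° − 64° = 26°, cable right is 90° − 30.8° = 59.2°.
Weight W = 170 × 9.8 = 1666 N acts straight down.
Horizontal: T_left cos 26° = T_right cos 59.2°  →  T_left = 0.5697 T_right.
Vertical: T_left sin 26° + T_right sin 59.2° = 1666.
Substituting the horizontal relation into the vertical equation gives 1.109 T_right = 1666, so T_right = 1503 N.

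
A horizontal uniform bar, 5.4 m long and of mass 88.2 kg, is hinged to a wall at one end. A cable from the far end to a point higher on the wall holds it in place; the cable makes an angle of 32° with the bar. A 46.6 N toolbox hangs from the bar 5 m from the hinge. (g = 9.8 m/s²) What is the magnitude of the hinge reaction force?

Take torques about the hinge: T sin 32° · 5.4 = 88.2×9.8×2.7 + 46.6×5 = 2566.8 N·m.
So T = 2566.8 / (0.5299 × 5.4) = 896.98 N.
ΣF_x = 0: H_x = T cos 32° = 760.68 N.
ΣF_y = 0: H_y = (88.2×9.8 + 46.6) − T sin 32° = 910.96 − 475.33 = 435.63 N.
|H| = √(H_x² + H_y²) = √((760.68)² + (435.63)²) = 876.59 N.

|H| ≈ 877 N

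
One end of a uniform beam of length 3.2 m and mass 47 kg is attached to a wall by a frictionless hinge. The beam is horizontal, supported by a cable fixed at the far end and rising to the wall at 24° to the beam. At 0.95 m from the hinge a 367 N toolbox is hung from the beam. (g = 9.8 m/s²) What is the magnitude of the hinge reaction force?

Take torques about the hinge: T sin 24° · 3.2 = 47×9.8×1.6 + 367×0.95 = 1085.6 N·m.
So T = 1085.6 / (0.4067 × 3.2) = 834.09 N.
ΣF_x = 0: H_x = T cos 24° = 761.97 N.
ΣF_y = 0: H_y = (47×9.8 + 367) − T sin 24° = 827.6 − 339.25 = 488.35 N.
|H| = √(H_x² + H_y²) = √((761.97)² + (488.35)²) = 905.04 N.

|H| ≈ 905 N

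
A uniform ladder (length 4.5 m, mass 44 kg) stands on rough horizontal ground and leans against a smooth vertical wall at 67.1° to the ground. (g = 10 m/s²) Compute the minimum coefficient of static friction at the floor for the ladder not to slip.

ΣF_y = 0: N_floor = 44×10 = 440 N.
Torques about the foot: N_wall · 4.5 sin 67.1° = 44×10×2.25 cos 67.1° → N_wall = 92.932 N.
ΣF_x = 0: f_floor = N_wall = 92.932 N.
μ_min = f_floor / N_floor = 92.932 / 440 = 0.2112.

μ_min ≈ 0.211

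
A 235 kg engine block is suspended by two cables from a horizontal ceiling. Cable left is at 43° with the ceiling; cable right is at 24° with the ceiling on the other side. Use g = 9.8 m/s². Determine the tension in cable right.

Weight W = 235 × 9.8 = 2303 N acts straight down.
Horizontal: T_left cos 43° = T_right cos 24°  →  T_left = 1.249 T_right.
Vertical: T_left sin 43° + T_right sin 24° = 2303.
Substituting the horizontal relation into the vertical equation gives 1.259 T_right = 2303, so T_right = 1830 N.

T_right ≈ 1830 N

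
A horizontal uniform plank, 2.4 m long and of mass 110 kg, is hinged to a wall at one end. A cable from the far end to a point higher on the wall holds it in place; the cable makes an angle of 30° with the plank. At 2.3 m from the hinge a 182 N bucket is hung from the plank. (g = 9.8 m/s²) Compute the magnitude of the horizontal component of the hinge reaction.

H_x ≈ 1240 N

Take torques about the hinge: T sin 30° · 2.4 = 110×9.8×1.2 + 182×2.3 = 1712.2 N·m.
So T = 1712.2 / (0.5000 × 2.4) = 1426.8 N.
ΣF_x = 0: H_x = T cos 30° = 1235.7 N.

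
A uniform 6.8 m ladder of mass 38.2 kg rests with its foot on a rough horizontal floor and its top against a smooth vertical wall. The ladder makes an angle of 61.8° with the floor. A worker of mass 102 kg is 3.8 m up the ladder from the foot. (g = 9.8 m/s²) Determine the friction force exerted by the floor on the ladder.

Torques about the foot: N_wall · 6.8 sin 61.8° = 38.2×9.8×3.4 cos 61.8° + 102×9.8×3.8 cos 61.8° → N_wall = 399.88 N.
ΣF_x = 0: f_floor = N_wall = 399.88 N.

f ≈ 400 N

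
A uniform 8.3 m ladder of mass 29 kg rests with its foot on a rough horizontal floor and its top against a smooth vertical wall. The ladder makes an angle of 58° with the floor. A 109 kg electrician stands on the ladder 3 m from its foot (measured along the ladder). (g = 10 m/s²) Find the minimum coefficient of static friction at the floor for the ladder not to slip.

ΣF_y = 0: N_floor = 29×10 + 109×10 = 1380 N.
Torques about the foot: N_wall · 8.3 sin 58° = 29×10×4.15 cos 58° + 109×10×3 cos 58° → N_wall = 336.79 N.
ΣF_x = 0: f_floor = N_wall = 336.79 N.
μ_min = f_floor / N_floor = 336.79 / 1380 = 0.2441.

μ_min ≈ 0.244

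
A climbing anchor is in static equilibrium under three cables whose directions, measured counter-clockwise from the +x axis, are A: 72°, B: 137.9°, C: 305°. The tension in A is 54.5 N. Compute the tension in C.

Resolve: ΣF_x = 54.5 cos 72° + T_B cos 137.9° + T_C cos 305° = 0.
        ΣF_y = 54.5 sin 72° + T_B sin 137.9° + T_C sin 305° = 0.
The known terms sum to (16.84, 51.83) N, so -0.7420 T_B + 0.5736 T_C = -16.84 and 0.6704 T_B − 0.8192 T_C = -51.83.
Solving simultaneously: T_B = 195 N, T_C = 222.8 N.

T_C ≈ 223 N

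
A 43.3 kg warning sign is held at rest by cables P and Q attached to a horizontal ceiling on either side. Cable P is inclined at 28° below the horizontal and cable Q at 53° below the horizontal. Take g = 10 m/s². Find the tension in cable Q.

T_Q ≈ 387 N

Weight W = 43.3 × 10 = 433 N acts straight down.
Horizontal: T_P cos 28° = T_Q cos 53°  →  T_P = 0.6816 T_Q.
Vertical: T_P sin 28° + T_Q sin 53° = 433.
Substituting the horizontal relation into the vertical equation gives 1.119 T_Q = 433, so T_Q = 387.1 N.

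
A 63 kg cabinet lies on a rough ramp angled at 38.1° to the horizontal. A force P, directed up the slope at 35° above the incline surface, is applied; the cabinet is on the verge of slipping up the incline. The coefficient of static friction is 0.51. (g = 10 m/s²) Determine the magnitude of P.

P ≈ 577 N

On the verge of sliding up the incline, friction equals μN and acts down the slope.
Perpendicular: N + P sin 35° = W cos 38.1° = 495.8 N.
Along incline: P cos 35° = W sin 38.1° + μN  with W sin 38.1° = 388.7 N.
Solving the pair for P and N: P = 577.1 N, N = 164.7 N (and f = μN = 84.02 N).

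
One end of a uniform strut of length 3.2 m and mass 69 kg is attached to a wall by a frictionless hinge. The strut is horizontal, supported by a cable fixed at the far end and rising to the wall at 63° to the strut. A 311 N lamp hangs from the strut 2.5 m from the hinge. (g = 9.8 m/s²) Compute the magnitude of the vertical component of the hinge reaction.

|H_y| ≈ 406 N

Take torques about the hinge: T sin 63° · 3.2 = 69×9.8×1.6 + 311×2.5 = 1859.4 N·m.
So T = 1859.4 / (0.8910 × 3.2) = 652.15 N.
ΣF_y = 0: H_y = (69×9.8 + 311) − T sin 63° = 987.2 − 581.07 = 406.13 N.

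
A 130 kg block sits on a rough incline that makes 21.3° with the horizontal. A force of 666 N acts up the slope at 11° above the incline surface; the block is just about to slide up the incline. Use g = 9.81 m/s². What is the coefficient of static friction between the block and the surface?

μ ≈ 0.180

On the verge of sliding up the incline, friction is at its maximum μN and acts down the slope.
Perpendicular to incline: N = W cos 21.3° − P sin 11° = 1188 − 127.1 = 1061 N.
Along incline: P cos 11° − μN = W sin 21.3° → μ = −(W sin 21.3° − P cos 11°) / N = 0.1795.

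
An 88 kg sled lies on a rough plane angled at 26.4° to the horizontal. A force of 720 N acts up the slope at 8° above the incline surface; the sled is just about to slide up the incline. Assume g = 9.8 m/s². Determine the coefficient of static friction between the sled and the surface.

μ ≈ 0.490

On the verge of sliding up the incline, friction is at its maximum μN and acts down the slope.
Perpendicular to incline: N = W cos 26.4° − P sin 8° = 772.5 − 100.2 = 672.3 N.
Along incline: P cos 8° − μN = W sin 26.4° → μ = −(W sin 26.4° − P cos 8°) / N = 0.4902.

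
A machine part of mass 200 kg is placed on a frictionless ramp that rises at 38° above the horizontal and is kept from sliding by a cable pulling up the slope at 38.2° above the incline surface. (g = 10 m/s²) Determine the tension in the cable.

Take axes along and perpendicular to the incline. Weight components: W sin 38° = 1231 N down-slope, W cos 38° = 1576 N into the surface.
Along incline: T cos 38.2° = W sin 38° → T = 1567 N.
Perpendicular: N = W cos 38° − T sin 38.2° = 607.1 N.

T ≈ 1570 N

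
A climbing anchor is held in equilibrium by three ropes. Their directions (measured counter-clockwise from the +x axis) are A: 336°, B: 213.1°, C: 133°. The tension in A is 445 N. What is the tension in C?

Resolve: ΣF_x = 445 cos 336° + T_B cos 213.1° + T_C cos 133° = 0.
        ΣF_y = 445 sin 336° + T_B sin 213.1° + T_C sin 133° = 0.
The known terms sum to (406.5, -181) N, so -0.8377 T_B − 0.6820 T_C = -406.5 and -0.5461 T_B + 0.7314 T_C = 181.
Solving simultaneously: T_B = 176.5 N, T_C = 379.3 N.

T_C ≈ 379 N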